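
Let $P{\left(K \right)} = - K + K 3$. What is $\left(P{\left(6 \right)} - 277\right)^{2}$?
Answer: $70225$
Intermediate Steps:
$P{\left(K \right)} = 2 K$ ($P{\left(K \right)} = - K + 3 K = 2 K$)
$\left(P{\left(6 \right)} - 277\right)^{2} = \left(2 \cdot 6 - 277\right)^{2} = \left(12 - 277\right)^{2} = \left(-265\right)^{2} = 70225$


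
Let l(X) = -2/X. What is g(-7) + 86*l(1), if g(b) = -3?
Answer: -175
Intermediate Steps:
g(-7) + 86*l(1) = -3 + 86*(-2/1) = -3 + 86*(-2*1) = -3 + 86*(-2) = -3 - 172 = -175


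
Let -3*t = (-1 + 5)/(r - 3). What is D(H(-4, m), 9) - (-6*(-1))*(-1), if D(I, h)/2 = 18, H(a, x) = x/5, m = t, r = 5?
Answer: 42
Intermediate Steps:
t = -⅔ (t = -(-1 + 5)/(3*(5 - 3)) = -4/(3*2) = -⅓*2 = -⅔ ≈ -0.66667)
m = -⅔ ≈ -0.66667
H(a, x) = x/5 (H(a, x) = x*(⅕) = x/5)
D(I, h) = 36 (D(I, h) = 2*18 = 36)
D(H(-4, m), 9) - (-6*(-1))*(-1) = 36 - (-6*(-1))*(-1) = 36 - 6*(-1) = 36 - 1*(-6) = 36 + 6 = 42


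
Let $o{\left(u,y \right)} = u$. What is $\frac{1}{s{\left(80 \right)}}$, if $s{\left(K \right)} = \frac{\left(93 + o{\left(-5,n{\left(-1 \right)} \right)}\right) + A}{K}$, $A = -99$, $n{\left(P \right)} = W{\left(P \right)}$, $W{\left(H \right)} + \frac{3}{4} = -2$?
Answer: $- \frac{80}{11} \approx -7.2727$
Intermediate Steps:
$W{\left(H \right)} = - \frac{11}{4}$ ($W{\left(H \right)} = - \frac{3}{4} - 2 = - \frac{11}{4}$)
$n{\left(P \right)} = - \frac{11}{4}$
$s{\left(K \right)} = - \frac{11}{K}$ ($s{\left(K \right)} = \frac{\left(93 - 5\right) - 99}{K} = \frac{88 - 99}{K} = - \frac{11}{K}$)
$\frac{1}{s{\left(80 \right)}} = \frac{1}{\left(-11\right) \frac{1}{80}} = \frac{1}{- \frac{11}{80}} = - \frac{80}{11}$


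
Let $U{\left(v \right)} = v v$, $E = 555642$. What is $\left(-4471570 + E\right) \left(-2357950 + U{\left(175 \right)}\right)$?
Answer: $9113637132600$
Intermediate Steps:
$U{\left(v \right)} = v^{2}$
$\left(-4471570 + E\right) \left(-2357950 + U{\left(175 \right)}\right) = \left(-4471570 + 555642\right) \left(-2357950 + 175^{2}\right) = - 3915928 \left(-2357950 + 30625\right) = \left(-3915928\right) \left(-2327325\right) = 9113637132600$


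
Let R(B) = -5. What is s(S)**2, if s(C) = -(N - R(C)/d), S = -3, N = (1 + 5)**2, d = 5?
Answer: 1369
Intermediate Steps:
N = 36 (N = 6**2 = 36)
s(C) = -37 (s(C) = -(36 - (-5)/5) = -(36 - 1*(-1)) = -(36 + 1) = -1*37 = -37)
s(S)**2 = (-37)**2 = 1369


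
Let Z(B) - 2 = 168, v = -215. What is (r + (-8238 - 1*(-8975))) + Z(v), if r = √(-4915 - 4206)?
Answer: 907 + I*√9121 ≈ 907.0 + 95.504*I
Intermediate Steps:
Z(B) = 170 (Z(B) = 2 + 168 = 170)
r = I*√9121 (r = √(-9121) = I*√9121 ≈ 95.504*I)
(r + (-8238 - 1*(-8975))) + Z(v) = (I*√9121 + (-8238 - 1*(-8975))) + 170 = (I*√9121 + (-8238 + 8975)) + 170 = (I*√9121 + 737) + 170 = (737 + I*√9121) + 170 = 907 + I*√9121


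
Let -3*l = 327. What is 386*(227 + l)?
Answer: 45548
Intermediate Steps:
l = -109 (l = -⅓*327 = -109)
386*(227 + l) = 386*(227 - 109) = 386*118 = 45548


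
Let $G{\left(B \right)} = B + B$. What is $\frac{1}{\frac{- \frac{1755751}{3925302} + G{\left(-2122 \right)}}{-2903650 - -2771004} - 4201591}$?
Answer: $- \frac{520675609092}{2187665936419727933} \approx -2.38 \cdot 10^{-7}$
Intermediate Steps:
$G{\left(B \right)} = 2 B$
$\frac{1}{\frac{- \frac{1755751}{3925302} + G{\left(-2122 \right)}}{-2903650 - -2771004} - 4201591} = \frac{1}{\frac{- \frac{1755751}{3925302} + 2 \left(-2122\right)}{-2903650 - -2771004} - 4201591} = \frac{1}{\frac{\left(-1755751\right) \frac{1}{3925302} - 4244}{-2903650 + 2771004} - 4201591} = \frac{1}{\frac{- \frac{1755751}{3925302} - 4244}{-132646} - 4201591} = \frac{1}{\left(- \frac{16660737439}{3925302}\right) \left(- \frac{1}{132646}\right) - 4201591} = \frac{1}{\frac{16660737439}{520675609092} - 4201591} = \frac{1}{- \frac{2187665936419727933}{520675609092}} = - \frac{520675609092}{2187665936419727933}$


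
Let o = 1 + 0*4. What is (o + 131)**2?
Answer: 17424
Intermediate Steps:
o = 1 (o = 1 + 0 = 1)
(o + 131)**2 = (1 + 131)**2 = 132**2 = 17424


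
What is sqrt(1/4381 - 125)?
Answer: 14*I*sqrt(12240514)/4381 ≈ 11.18*I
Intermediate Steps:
sqrt(1/4381 - 125) = sqrt(-547624/4381) = 14*I*sqrt(12240514)/4381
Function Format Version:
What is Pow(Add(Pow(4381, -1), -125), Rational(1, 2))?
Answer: Mul(Rational(14, 4381), I, Pow(12240514, Rational(1, 2))) ≈ Mul(11.180, I)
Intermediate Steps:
Pow(Add(Pow(4381, -1), -125), Rational(1, 2)) = Pow(Add(Rational(1, 4381), -125), Rational(1, 2)) = Pow(Rational(-547624, 4381), Rational(1, 2)) = Mul(Rational(14, 4381), I, Pow(12240514, Rational(1, 2)))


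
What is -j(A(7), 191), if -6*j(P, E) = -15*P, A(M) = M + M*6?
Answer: -245/2 ≈ -122.50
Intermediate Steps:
A(M) = 7*M (A(M) = M + 6*M = 7*M)
j(P, E) = 5*P/2 (j(P, E) = -(-5)*P/2 = 5*P/2)
-j(A(7), 191) = -5*7*7/2 = -5*49/2 = -1*245/2 = -245/2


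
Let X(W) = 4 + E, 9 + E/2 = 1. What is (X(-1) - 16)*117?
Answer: -3276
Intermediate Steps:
E = -16 (E = -18 + 2*1 = -18 + 2 = -16)
X(W) = -12 (X(W) = 4 - 16 = -12)
(X(-1) - 16)*117 = (-12 - 16)*117 = -28*117 = -3276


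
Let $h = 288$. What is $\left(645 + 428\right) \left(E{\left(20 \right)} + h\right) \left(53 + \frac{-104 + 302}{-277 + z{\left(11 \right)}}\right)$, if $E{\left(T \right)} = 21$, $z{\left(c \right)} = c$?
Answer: $\frac{2304321150}{133} \approx 1.7326 \cdot 10^{7}$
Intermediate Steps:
$\left(645 + 428\right) \left(E{\left(20 \right)} + h\right) \left(53 + \frac{-104 + 302}{-277 + z{\left(11 \right)}}\right) = \left(645 + 428\right) \left(21 + 288\right) \left(53 + \frac{-104 + 302}{-277 + 11}\right) = 1073 \cdot 309 \left(53 + \frac{198}{-266}\right) = 331557 \left(53 + 198 \left(- \frac{1}{266}\right)\right) = 331557 \left(53 - \frac{99}{133}\right) = 331557 \cdot \frac{6950}{133} = \frac{2304321150}{133}$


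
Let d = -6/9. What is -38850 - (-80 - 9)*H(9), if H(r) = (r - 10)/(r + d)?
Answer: -971517/25 ≈ -38861.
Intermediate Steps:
d = -⅔ (d = -6*⅑ = -⅔ ≈ -0.66667)
H(r) = (-10 + r)/(-⅔ + r) (H(r) = (r - 10)/(r - ⅔) = (-10 + r)/(-⅔ + r))
-38850 - (-80 - 9)*H(9) = -38850 - (-80 - 9)*3*(-10 + 9)/(-2 + 3*9) = -38850 - (-89)*3*(-1)/(-2 + 27) = -38850 - (-89)*3*(-1)/25 = -38850 - (-89)*3*(1/25)*(-1) = -38850 - (-89)*(-3)/25 = -38850 - 1*267/25 = -38850 - 267/25 = -971517/25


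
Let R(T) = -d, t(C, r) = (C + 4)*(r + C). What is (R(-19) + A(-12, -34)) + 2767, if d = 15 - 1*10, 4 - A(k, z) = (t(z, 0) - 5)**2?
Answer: -1027459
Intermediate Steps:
t(C, r) = (4 + C)*(C + r)
A(k, z) = 4 - (-5 + z**2 + 4*z)**2 (A(k, z) = 4 - ((z**2 + 4*z + 4*0 + z*0) - 5)**2 = 4 - ((z**2 + 4*z + 0 + 0) - 5)**2 = 4 - ((z**2 + 4*z) - 5)**2 = 4 - (-5 + z**2 + 4*z)**2)
d = 5 (d = 15 - 10 = 5)
R(T) = -5 (R(T) = -1*5 = -5)
(R(-19) + A(-12, -34)) + 2767 = (-5 + (4 - (-5 + (-34)**2 + 4*(-34))**2)) + 2767 = (-5 + (4 - (-5 + 1156 - 136)**2)) + 2767 = (-5 + (4 - 1*1015**2)) + 2767 = (-5 + (4 - 1*1030225)) + 2767 = (-5 + (4 - 1030225)) + 2767 = (-5 - 1030221) + 2767 = -1030226 + 2767 = -1027459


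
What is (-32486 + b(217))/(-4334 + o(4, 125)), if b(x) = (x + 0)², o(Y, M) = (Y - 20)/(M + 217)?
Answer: -2497113/741122 ≈ -3.3694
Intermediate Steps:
o(Y, M) = (-20 + Y)/(217 + M)
b(x) = x²
(-32486 + b(217))/(-4334 + o(4, 125)) = (-32486 + 217²)/(-4334 + (-20 + 4)/(217 + 125)) = (-32486 + 47089)/(-4334 - 16/342) = 14603/(-4334 + (1/342)*(-16)) = 14603/(-4334 - 8/171) = 14603/(-741122/171) = 14603*(-171/741122) = -2497113/741122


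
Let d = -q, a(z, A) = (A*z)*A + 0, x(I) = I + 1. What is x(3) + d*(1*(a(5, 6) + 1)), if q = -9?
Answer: 1633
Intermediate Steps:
x(I) = 1 + I
a(z, A) = z*A² (a(z, A) = z*A² + 0 = z*A²)
d = 9 (d = -1*(-9) = 9)
x(3) + d*(1*(a(5, 6) + 1)) = (1 + 3) + 9*(1*(5*6² + 1)) = 4 + 9*(1*(5*36 + 1)) = 4 + 9*(1*(180 + 1)) = 4 + 9*(1*181) = 4 + 9*181 = 4 + 1629 = 1633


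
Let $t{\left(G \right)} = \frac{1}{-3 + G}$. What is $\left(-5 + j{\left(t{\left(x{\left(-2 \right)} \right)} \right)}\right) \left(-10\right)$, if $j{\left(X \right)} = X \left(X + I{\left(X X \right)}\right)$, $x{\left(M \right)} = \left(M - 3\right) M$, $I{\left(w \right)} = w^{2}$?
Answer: $\frac{836910}{16807} \approx 49.795$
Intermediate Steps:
$x{\left(M \right)} = M \left(-3 + M\right)$ ($x{\left(M \right)} = \left(-3 + M\right) M = M \left(-3 + M\right)$)
$j{\left(X \right)} = X \left(X + X^{4}\right)$ ($j{\left(X \right)} = X \left(X + \left(X X\right)^{2}\right) = X \left(X + \left(X^{2}\right)^{2}\right) = X \left(X + X^{4}\right)$)
$\left(-5 + j{\left(t{\left(x{\left(-2 \right)} \right)} \right)}\right) \left(-10\right) = \left(-5 + \left(\left(\frac{1}{-3 - 2 \left(-3 - 2\right)}\right)^{2} + \left(\frac{1}{-3 - 2 \left(-3 - 2\right)}\right)^{5}\right)\right) \left(-10\right) = \left(-5 + \left(\left(\frac{1}{-3 - -10}\right)^{2} + \left(\frac{1}{-3 - -10}\right)^{5}\right)\right) \left(-10\right) = \left(-5 + \left(\left(\frac{1}{-3 + 10}\right)^{2} + \left(\frac{1}{-3 + 10}\right)^{5}\right)\right) \left(-10\right) = \left(-5 + \left(\left(\frac{1}{7}\right)^{2} + \left(\frac{1}{7}\right)^{5}\right)\right) \left(-10\right) = \left(-5 + \left(\frac{1}{49} + \frac{1}{16807}\right)\right) \left(-10\right) = \left(-5 + \frac{344}{16807}\right) \left(-10\right) = \left(- \frac{83691}{16807}\right) \left(-10\right) = \frac{836910}{16807}$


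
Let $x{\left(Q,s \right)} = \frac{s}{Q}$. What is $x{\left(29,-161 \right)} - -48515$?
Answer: $\frac{1406774}{29} \approx 48509.0$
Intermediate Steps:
$x{\left(29,-161 \right)} - -48515 = - \frac{161}{29} - -48515 = \left(-161\right) \frac{1}{29} + 48515 = - \frac{161}{29} + 48515 = \frac{1406774}{29}$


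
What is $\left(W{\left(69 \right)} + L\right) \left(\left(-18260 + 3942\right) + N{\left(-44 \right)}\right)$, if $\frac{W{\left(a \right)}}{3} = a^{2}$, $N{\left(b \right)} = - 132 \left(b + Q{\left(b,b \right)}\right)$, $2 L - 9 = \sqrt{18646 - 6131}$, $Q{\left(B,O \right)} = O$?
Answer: $-38604825 - 1351 \sqrt{12515} \approx -3.8756 \cdot 10^{7}$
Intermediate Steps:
$L = \frac{9}{2} + \frac{\sqrt{12515}}{2}$ ($L = \frac{9}{2} + \frac{\sqrt{18646 - 6131}}{2} = \frac{9}{2} + \frac{\sqrt{12515}}{2} \approx 60.435$)
$N{\left(b \right)} = - 264 b$ ($N{\left(b \right)} = - 132 \left(b + b\right) = - 132 \cdot 2 b = - 264 b$)
$W{\left(a \right)} = 3 a^{2}$
$\left(W{\left(69 \right)} + L\right) \left(\left(-18260 + 3942\right) + N{\left(-44 \right)}\right) = \left(3 \cdot 69^{2} + \left(\frac{9}{2} + \frac{\sqrt{12515}}{2}\right)\right) \left(\left(-18260 + 3942\right) - -11616\right) = \left(3 \cdot 4761 + \left(\frac{9}{2} + \frac{\sqrt{12515}}{2}\right)\right) \left(-14318 + 11616\right) = \left(14283 + \left(\frac{9}{2} + \frac{\sqrt{12515}}{2}\right)\right) \left(-2702\right) = \left(\frac{28575}{2} + \frac{\sqrt{12515}}{2}\right) \left(-2702\right) = -38604825 - 1351 \sqrt{12515}$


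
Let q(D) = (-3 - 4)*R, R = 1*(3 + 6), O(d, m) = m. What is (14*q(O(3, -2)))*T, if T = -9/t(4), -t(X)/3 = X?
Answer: -1323/2 ≈ -661.50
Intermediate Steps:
t(X) = -3*X
T = ¾ (T = -9/((-3*4)) = -9/(-12) = -9*(-1/12) = ¾ ≈ 0.75000)
R = 9 (R = 1*9 = 9)
q(D) = -63 (q(D) = (-3 - 4)*9 = -7*9 = -63)
(14*q(O(3, -2)))*T = (14*(-63))*(¾) = -882*¾ = -1323/2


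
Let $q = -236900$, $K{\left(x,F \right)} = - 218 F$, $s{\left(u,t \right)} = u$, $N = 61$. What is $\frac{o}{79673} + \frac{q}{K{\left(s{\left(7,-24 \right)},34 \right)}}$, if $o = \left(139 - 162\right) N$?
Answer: $\frac{4716033666}{147634069} \approx 31.944$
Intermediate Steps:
$o = -1403$ ($o = \left(139 - 162\right) 61 = \left(-23\right) 61 = -1403$)
$\frac{o}{79673} + \frac{q}{K{\left(s{\left(7,-24 \right)},34 \right)}} = - \frac{1403}{79673} - \frac{236900}{\left(-218\right) 34} = \left(-1403\right) \frac{1}{79673} - \frac{236900}{-7412} = - \frac{1403}{79673} - - \frac{59225}{1853} = - \frac{1403}{79673} + \frac{59225}{1853} = \frac{4716033666}{147634069}$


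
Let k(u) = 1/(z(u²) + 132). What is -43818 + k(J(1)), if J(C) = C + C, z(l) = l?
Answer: -5959247/136 ≈ -43818.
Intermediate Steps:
J(C) = 2*C
k(u) = 1/(132 + u²) (k(u) = 1/(u² + 132) = 1/(132 + u²))
-43818 + k(J(1)) = -43818 + 1/(132 + (2*1)²) = -43818 + 1/(132 + 2²) = -43818 + 1/(132 + 4) = -43818 + 1/136 = -5959247/136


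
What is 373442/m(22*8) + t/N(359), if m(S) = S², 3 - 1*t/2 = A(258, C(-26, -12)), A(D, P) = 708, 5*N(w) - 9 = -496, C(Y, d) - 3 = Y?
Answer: 200123527/7542656 ≈ 26.532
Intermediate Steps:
C(Y, d) = 3 + Y
N(w) = -487/5 (N(w) = 9/5 + (⅕)*(-496) = 9/5 - 496/5 = -487/5)
t = -1410 (t = 6 - 2*708 = 6 - 1416 = -1410)
373442/m(22*8) + t/N(359) = 373442/((22*8)²) - 1410/(-487/5) = 373442/(176²) - 1410*(-5/487) = 373442/30976 + 7050/487 = 373442*(1/30976) + 7050/487 = 186721/15488 + 7050/487 = 200123527/7542656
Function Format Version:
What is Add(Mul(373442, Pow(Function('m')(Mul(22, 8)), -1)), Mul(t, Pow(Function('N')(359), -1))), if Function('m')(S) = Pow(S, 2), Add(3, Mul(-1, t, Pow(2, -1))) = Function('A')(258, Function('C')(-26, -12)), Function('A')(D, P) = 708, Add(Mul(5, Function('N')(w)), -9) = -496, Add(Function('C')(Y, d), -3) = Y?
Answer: Rational(200123527, 7542656) ≈ 26.532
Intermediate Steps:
Function('C')(Y, d) = Add(3, Y)
Function('N')(w) = Rational(-487, 5) (Function('N')(w) = Add(Rational(9, 5), Mul(Rational(1, 5), -496)) = Add(Rational(9, 5), Rational(-496, 5)) = Rational(-487, 5))
t = -1410 (t = Add(6, Mul(-2, 708)) = Add(6, -1416) = -1410)
Add(Mul(373442, Pow(Function('m')(Mul(22, 8)), -1)), Mul(t, Pow(Function('N')(359), -1))) = Add(Mul(373442, Pow(Pow(Mul(22, 8), 2), -1)), Mul(-1410, Pow(Rational(-487, 5), -1))) = Add(Mul(373442, Pow(Pow(176, 2), -1)), Mul(-1410, Rational(-5, 487))) = Add(Mul(373442, Pow(30976, -1)), Rational(7050, 487)) = Add(Mul(373442, Rational(1, 30976)), Rational(7050, 487)) = Add(Rational(186721, 15488), Rational(7050, 487)) = Rational(200123527, 7542656)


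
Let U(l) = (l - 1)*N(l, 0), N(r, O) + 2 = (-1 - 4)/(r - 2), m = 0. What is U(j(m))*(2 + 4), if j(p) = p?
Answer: -3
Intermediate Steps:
N(r, O) = -2 - 5/(-2 + r) (N(r, O) = -2 + (-1 - 4)/(r - 2) = -2 - 5/(-2 + r))
U(l) = (-1 + l)*(-1 - 2*l)/(-2 + l) (U(l) = (l - 1)*((-1 - 2*l)/(-2 + l)) = (-1 + l)*((-1 - 2*l)/(-2 + l)) = (-1 + l)*(-1 - 2*l)/(-2 + l))
U(j(m))*(2 + 4) = ((1 + 0 - 2*0**2)/(-2 + 0))*(2 + 4) = ((1 + 0 - 2*0)/(-2))*6 = -(1 + 0 + 0)/2*6 = -1/2*1*6 = -1/2*6 = -3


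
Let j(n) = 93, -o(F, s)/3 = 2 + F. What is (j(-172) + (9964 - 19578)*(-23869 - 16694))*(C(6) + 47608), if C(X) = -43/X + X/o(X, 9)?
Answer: 74251726296475/4 ≈ 1.8563e+13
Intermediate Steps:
o(F, s) = -6 - 3*F (o(F, s) = -3*(2 + F) = -6 - 3*F)
C(X) = -43/X + X/(-6 - 3*X)
(j(-172) + (9964 - 19578)*(-23869 - 16694))*(C(6) + 47608) = (93 + (9964 - 19578)*(-23869 - 16694))*((⅓)*(-258 - 1*6² - 129*6)/(6*(2 + 6)) + 47608) = (93 - 9614*(-40563))*((⅓)*(⅙)*(-258 - 1*36 - 774)/8 + 47608) = (93 + 389972682)*((⅓)*(⅙)*(⅛)*(-258 - 36 - 774) + 47608) = 389972775*((⅓)*(⅙)*(⅛)*(-1068) + 47608) = 389972775*(-89/12 + 47608) = 389972775*(571207/12) = 74251726296475/4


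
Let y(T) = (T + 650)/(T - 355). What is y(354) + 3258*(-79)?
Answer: -258386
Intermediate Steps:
y(T) = (650 + T)/(-355 + T)
y(354) + 3258*(-79) = (650 + 354)/(-355 + 354) + 3258*(-79) = 1004/(-1) - 257382 = -1*1004 - 257382 = -1004 - 257382 = -258386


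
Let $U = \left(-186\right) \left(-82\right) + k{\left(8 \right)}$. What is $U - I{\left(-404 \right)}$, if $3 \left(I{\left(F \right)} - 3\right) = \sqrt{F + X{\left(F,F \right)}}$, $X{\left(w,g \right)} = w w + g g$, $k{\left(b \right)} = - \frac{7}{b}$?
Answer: $\frac{121985}{8} - \frac{2 \sqrt{81507}}{3} \approx 15058.0$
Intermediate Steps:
$X{\left(w,g \right)} = g^{2} + w^{2}$ ($X{\left(w,g \right)} = w^{2} + g^{2} = g^{2} + w^{2}$)
$I{\left(F \right)} = 3 + \frac{\sqrt{F + 2 F^{2}}}{3}$ ($I{\left(F \right)} = 3 + \frac{\sqrt{F + \left(F^{2} + F^{2}\right)}}{3} = 3 + \frac{\sqrt{F + 2 F^{2}}}{3}$)
$U = \frac{122009}{8}$ ($U = \left(-186\right) \left(-82\right) - \frac{7}{8} = 15252 - \frac{7}{8} = \frac{122009}{8} \approx 15251.0$)
$U - I{\left(-404 \right)} = \frac{122009}{8} - \left(3 + \frac{\sqrt{- 404 \left(1 + 2 \left(-404\right)\right)}}{3}\right) = \frac{122009}{8} - \left(3 + \frac{\sqrt{- 404 \left(1 - 808\right)}}{3}\right) = \frac{122009}{8} - \left(3 + \frac{\sqrt{\left(-404\right) \left(-807\right)}}{3}\right) = \frac{122009}{8} - \left(3 + \frac{\sqrt{326028}}{3}\right) = \frac{122009}{8} - \left(3 + \frac{2 \sqrt{81507}}{3}\right) = \frac{121985}{8} - \frac{2 \sqrt{81507}}{3}$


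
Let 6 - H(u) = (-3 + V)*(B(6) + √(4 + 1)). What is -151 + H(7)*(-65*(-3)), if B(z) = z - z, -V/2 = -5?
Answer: 1019 - 1365*√5 ≈ -2033.2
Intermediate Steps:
V = 10 (V = -2*(-5) = 10)
B(z) = 0
H(u) = 6 - 7*√5 (H(u) = 6 - (-3 + 10)*(0 + √(4 + 1)) = 6 - 7*(0 + √5) = 6 - 7*√5)
-151 + H(7)*(-65*(-3)) = -151 + (6 - 7*√5)*(-65*(-3)) = -151 + (6 - 7*√5)*195 = -151 + (1170 - 1365*√5) = 1019 - 1365*√5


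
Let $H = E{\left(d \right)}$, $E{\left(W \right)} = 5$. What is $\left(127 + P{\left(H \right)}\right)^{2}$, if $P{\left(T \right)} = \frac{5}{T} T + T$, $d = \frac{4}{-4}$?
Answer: $18769$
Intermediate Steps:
$d = -1$ ($d = 4 \left(- \frac{1}{4}\right) = -1$)
$H = 5$
$P{\left(T \right)} = 5 + T$
$\left(127 + P{\left(H \right)}\right)^{2} = \left(127 + \left(5 + 5\right)\right)^{2} = \left(127 + 10\right)^{2} = 137^{2} = 18769$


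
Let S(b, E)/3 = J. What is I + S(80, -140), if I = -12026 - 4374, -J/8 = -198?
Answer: -11648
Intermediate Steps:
J = 1584 (J = -8*(-198) = 1584)
I = -16400
S(b, E) = 4752 (S(b, E) = 3*1584 = 4752)
I + S(80, -140) = -16400 + 4752 = -11648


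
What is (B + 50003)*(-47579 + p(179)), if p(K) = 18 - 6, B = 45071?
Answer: -4522384958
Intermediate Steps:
p(K) = 12
(B + 50003)*(-47579 + p(179)) = (45071 + 50003)*(-47579 + 12) = 95074*(-47567) = -4522384958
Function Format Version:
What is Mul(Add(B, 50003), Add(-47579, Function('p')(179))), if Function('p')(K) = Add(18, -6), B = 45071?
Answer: -4522384958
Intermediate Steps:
Function('p')(K) = 12
Mul(Add(B, 50003), Add(-47579, Function('p')(179))) = Mul(Add(45071, 50003), Add(-47579, 12)) = Mul(95074, -47567) = -4522384958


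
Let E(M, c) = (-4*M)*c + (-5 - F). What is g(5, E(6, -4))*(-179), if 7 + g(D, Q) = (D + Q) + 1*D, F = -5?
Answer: -17721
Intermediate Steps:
E(M, c) = -4*M*c (E(M, c) = (-4*M)*c + (-5 - 1*(-5)) = -4*M*c + (-5 + 5) = -4*M*c + 0 = -4*M*c)
g(D, Q) = -7 + Q + 2*D (g(D, Q) = -7 + ((D + Q) + 1*D) = -7 + ((D + Q) + D) = -7 + (Q + 2*D) = -7 + Q + 2*D)
g(5, E(6, -4))*(-179) = (-7 - 4*6*(-4) + 2*5)*(-179) = (-7 + 96 + 10)*(-179) = 99*(-179) = -17721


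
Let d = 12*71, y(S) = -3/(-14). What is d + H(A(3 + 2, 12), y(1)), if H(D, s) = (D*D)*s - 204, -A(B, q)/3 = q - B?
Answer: 1485/2 ≈ 742.50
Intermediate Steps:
y(S) = 3/14 (y(S) = -3*(-1/14) = 3/14)
A(B, q) = -3*q + 3*B (A(B, q) = -3*(q - B) = -3*q + 3*B)
H(D, s) = -204 + s*D² (H(D, s) = D²*s - 204 = s*D² - 204 = -204 + s*D²)
d = 852
d + H(A(3 + 2, 12), y(1)) = 852 + (-204 + 3*(-3*12 + 3*(3 + 2))²/14) = 852 + (-204 + 3*(-36 + 3*5)²/14) = 852 + (-204 + 3*(-36 + 15)²/14) = 852 + (-204 + (3/14)*(-21)²) = 852 + (-204 + (3/14)*441) = 852 + (-204 + 189/2) = 852 - 219/2 = 1485/2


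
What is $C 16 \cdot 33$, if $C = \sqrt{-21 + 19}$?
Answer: $528 i \sqrt{2} \approx 746.71 i$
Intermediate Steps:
$C = i \sqrt{2}$ ($C = \sqrt{-2} = i \sqrt{2} \approx 1.4142 i$)
$C 16 \cdot 33 = i \sqrt{2} \cdot 16 \cdot 33 = 16 i \sqrt{2} \cdot 33 = 528 i \sqrt{2}$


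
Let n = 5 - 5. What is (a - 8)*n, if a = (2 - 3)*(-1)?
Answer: 0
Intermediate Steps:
n = 0
a = 1 (a = -1*(-1) = 1)
(a - 8)*n = (1 - 8)*0 = -7*0 = 0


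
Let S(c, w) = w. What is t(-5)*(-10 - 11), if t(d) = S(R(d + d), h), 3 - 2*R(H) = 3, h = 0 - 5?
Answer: 105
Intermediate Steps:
h = -5
R(H) = 0 (R(H) = 3/2 - ½*3 = 3/2 - 3/2 = 0)
t(d) = -5
t(-5)*(-10 - 11) = -5*(-10 - 11) = -5*(-21) = 105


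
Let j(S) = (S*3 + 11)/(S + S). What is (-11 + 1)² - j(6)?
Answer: 1171/12 ≈ 97.583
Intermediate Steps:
j(S) = (11 + 3*S)/(2*S) (j(S) = (3*S + 11)/((2*S)) = (11 + 3*S)*(1/(2*S)) = (11 + 3*S)/(2*S))
(-11 + 1)² - j(6) = (-11 + 1)² - (11 + 3*6)/(2*6) = (-10)² - (11 + 18)/(2*6) = 100 - 29/(2*6) = 100 - 1*29/12 = 100 - 29/12 = 1171/12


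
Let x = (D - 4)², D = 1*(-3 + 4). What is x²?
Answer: 81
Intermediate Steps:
D = 1 (D = 1*1 = 1)
x = 9 (x = (1 - 4)² = (-3)² = 9)
x² = 9² = 81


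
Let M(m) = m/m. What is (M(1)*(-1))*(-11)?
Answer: 11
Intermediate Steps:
M(m) = 1
(M(1)*(-1))*(-11) = (1*(-1))*(-11) = -1*(-11) = 11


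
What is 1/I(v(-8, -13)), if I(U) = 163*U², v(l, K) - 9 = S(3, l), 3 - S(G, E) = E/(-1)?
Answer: 1/2608 ≈ 0.00038344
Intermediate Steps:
S(G, E) = 3 + E (S(G, E) = 3 - E/(-1) = 3 - E*(-1) = 3 - (-1)*E = 3 + E)
v(l, K) = 12 + l (v(l, K) = 9 + (3 + l) = 12 + l)
1/I(v(-8, -13)) = 1/(163*(12 - 8)²) = 1/(163*4²) = 1/(163*16) = 1/2608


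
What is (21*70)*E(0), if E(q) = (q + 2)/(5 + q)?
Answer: 588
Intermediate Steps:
E(q) = (2 + q)/(5 + q)
(21*70)*E(0) = (21*70)*((2 + 0)/(5 + 0)) = 1470*(2/5) = 588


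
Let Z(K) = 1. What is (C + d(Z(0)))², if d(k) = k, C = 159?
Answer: 25600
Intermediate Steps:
(C + d(Z(0)))² = (159 + 1)² = 160² = 25600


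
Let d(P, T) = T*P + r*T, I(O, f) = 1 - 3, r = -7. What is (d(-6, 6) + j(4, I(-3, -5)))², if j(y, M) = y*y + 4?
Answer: 3364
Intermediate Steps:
I(O, f) = -2
d(P, T) = -7*T + P*T (d(P, T) = T*P - 7*T = P*T - 7*T = -7*T + P*T)
j(y, M) = 4 + y² (j(y, M) = y² + 4 = 4 + y²)
(d(-6, 6) + j(4, I(-3, -5)))² = (6*(-7 - 6) + (4 + 4²))² = (6*(-13) + (4 + 16))² = (-78 + 20)² = (-58)² = 3364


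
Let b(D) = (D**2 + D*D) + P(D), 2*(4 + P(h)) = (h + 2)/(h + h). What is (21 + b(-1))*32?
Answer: 600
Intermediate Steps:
P(h) = -4 + (2 + h)/(4*h) (P(h) = -4 + ((h + 2)/(h + h))/2 = -4 + ((2 + h)/((2*h)))/2 = -4 + ((2 + h)*(1/(2*h)))/2 = -4 + ((2 + h)/(2*h))/2 = -4 + (2 + h)/(4*h))
b(D) = 2*D**2 + (2 - 15*D)/(4*D) (b(D) = (D**2 + D*D) + (2 - 15*D)/(4*D) = (D**2 + D**2) + (2 - 15*D)/(4*D) = 2*D**2 + (2 - 15*D)/(4*D))
(21 + b(-1))*32 = (21 + (1/4)*(2 - 15*(-1) + 8*(-1)**3)/(-1))*32 = (21 + (1/4)*(-1)*(2 + 15 + 8*(-1)))*32 = (21 + (1/4)*(-1)*(2 + 15 - 8))*32 = (21 + (1/4)*(-1)*9)*32 = (21 - 9/4)*32 = (75/4)*32 = 600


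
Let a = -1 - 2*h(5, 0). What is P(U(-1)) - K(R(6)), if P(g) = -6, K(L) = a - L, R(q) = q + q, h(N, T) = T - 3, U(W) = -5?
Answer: 1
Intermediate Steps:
h(N, T) = -3 + T
R(q) = 2*q
a = 5 (a = -1 - 2*(-3 + 0) = -1 - 2*(-3) = -1 + 6 = 5)
K(L) = 5 - L
P(U(-1)) - K(R(6)) = -6 - (5 - 2*6) = -6 - (5 - 1*12) = -6 - (5 - 12) = -6 - 1*(-7) = -6 + 7 = 1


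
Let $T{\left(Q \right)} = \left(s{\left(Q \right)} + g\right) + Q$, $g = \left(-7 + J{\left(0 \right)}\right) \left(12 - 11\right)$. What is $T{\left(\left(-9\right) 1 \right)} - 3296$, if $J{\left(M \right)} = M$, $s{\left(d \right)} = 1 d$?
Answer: $-3321$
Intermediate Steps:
$s{\left(d \right)} = d$
$g = -7$ ($g = \left(-7 + 0\right) \left(12 - 11\right) = \left(-7\right) 1 = -7$)
$T{\left(Q \right)} = -7 + 2 Q$ ($T{\left(Q \right)} = \left(Q - 7\right) + Q = \left(-7 + Q\right) + Q = -7 + 2 Q$)
$T{\left(\left(-9\right) 1 \right)} - 3296 = \left(-7 + 2 \left(\left(-9\right) 1\right)\right) - 3296 = \left(-7 + 2 \left(-9\right)\right) - 3296 = \left(-7 - 18\right) - 3296 = -25 - 3296 = -3321$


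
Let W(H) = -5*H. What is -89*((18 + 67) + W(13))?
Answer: -1780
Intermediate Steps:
-89*((18 + 67) + W(13)) = -89*((18 + 67) - 5*13) = -89*(85 - 65) = -89*20 = -1780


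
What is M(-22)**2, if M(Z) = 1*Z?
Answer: 484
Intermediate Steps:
M(Z) = Z
M(-22)**2 = (-22)**2 = 484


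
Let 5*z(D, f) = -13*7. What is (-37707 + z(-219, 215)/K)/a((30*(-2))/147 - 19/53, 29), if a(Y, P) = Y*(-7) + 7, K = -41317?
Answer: -722494721746/236952995 ≈ -3049.1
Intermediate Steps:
z(D, f) = -91/5 (z(D, f) = (-13*7)/5 = (1/5)*(-91) = -91/5)
a(Y, P) = 7 - 7*Y (a(Y, P) = -7*Y + 7 = 7 - 7*Y)
(-37707 + z(-219, 215)/K)/a((30*(-2))/147 - 19/53, 29) = (-37707 - 91/5/(-41317))/(7 - 7*((30*(-2))/147 - 19/53)) = (-37707 - 91/5*(-1/41317))/(7 - 7*(-60*1/147 - 19*1/53)) = (-37707 + 91/206585)/(7 - 7*(-20/49 - 19/53)) = -7789700504/(206585*(7 - 7*(-1991/2597))) = -7789700504/(206585*(7 + 1991/371)) = -7789700504/(206585*4588/371) = -7789700504/206585*371/4588 = -722494721746/236952995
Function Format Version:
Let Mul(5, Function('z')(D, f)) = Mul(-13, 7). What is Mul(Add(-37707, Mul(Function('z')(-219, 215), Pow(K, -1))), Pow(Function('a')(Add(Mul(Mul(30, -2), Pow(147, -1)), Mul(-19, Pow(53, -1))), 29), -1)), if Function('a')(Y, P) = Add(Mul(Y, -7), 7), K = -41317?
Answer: Rational(-722494721746, 236952995) ≈ -3049.1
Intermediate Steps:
Function('z')(D, f) = Rational(-91, 5) (Function('z')(D, f) = Mul(Rational(1, 5), Mul(-13, 7)) = Mul(Rational(1, 5), -91) = Rational(-91, 5))
Function('a')(Y, P) = Add(7, Mul(-7, Y)) (Function('a')(Y, P) = Add(Mul(-7, Y), 7) = Add(7, Mul(-7, Y)))
Mul(Add(-37707, Mul(Function('z')(-219, 215), Pow(K, -1))), Pow(Function('a')(Add(Mul(Mul(30, -2), Pow(147, -1)), Mul(-19, Pow(53, -1))), 29), -1)) = Mul(Add(-37707, Mul(Rational(-91, 5), Pow(-41317, -1))), Pow(Add(7, Mul(-7, Add(Mul(Mul(30, -2), Pow(147, -1)), Mul(-19, Pow(53, -1))))), -1)) = Mul(Add(-37707, Mul(Rational(-91, 5), Rational(-1, 41317))), Pow(Add(7, Mul(-7, Add(Mul(-60, Rational(1, 147)), Mul(-19, Rational(1, 53))))), -1)) = Mul(Add(-37707, Rational(91, 206585)), Pow(Add(7, Mul(-7, Add(Rational(-20, 49), Rational(-19, 53)))), -1)) = Mul(Rational(-7789700504, 206585), Pow(Add(7, Mul(-7, Rational(-1991, 2597))), -1)) = Mul(Rational(-7789700504, 206585), Pow(Add(7, Rational(1991, 371)), -1)) = Mul(Rational(-7789700504, 206585), Pow(Rational(4588, 371), -1)) = Mul(Rational(-7789700504, 206585), Rational(371, 4588)) = Rational(-722494721746, 236952995)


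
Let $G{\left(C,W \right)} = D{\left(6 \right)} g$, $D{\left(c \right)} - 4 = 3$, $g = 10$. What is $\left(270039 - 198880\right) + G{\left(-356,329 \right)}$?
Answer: $71229$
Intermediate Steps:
$D{\left(c \right)} = 7$ ($D{\left(c \right)} = 4 + 3 = 7$)
$G{\left(C,W \right)} = 70$ ($G{\left(C,W \right)} = 7 \cdot 10 = 70$)
$\left(270039 - 198880\right) + G{\left(-356,329 \right)} = \left(270039 - 198880\right) + 70 = 71159 + 70 = 71229$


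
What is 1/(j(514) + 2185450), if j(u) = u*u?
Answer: 1/2449646 ≈ 4.0822e-7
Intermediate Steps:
j(u) = u²
1/(j(514) + 2185450) = 1/(514² + 2185450) = 1/(264196 + 2185450) = 1/2449646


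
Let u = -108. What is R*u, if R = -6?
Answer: 648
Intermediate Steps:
R*u = -6*(-108) = 648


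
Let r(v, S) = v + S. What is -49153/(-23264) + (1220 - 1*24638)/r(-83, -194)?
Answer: 558411733/6444128 ≈ 86.654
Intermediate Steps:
r(v, S) = S + v
-49153/(-23264) + (1220 - 1*24638)/r(-83, -194) = -49153/(-23264) + (1220 - 1*24638)/(-194 - 83) = -49153*(-1/23264) + (1220 - 24638)/(-277) = 49153/23264 - 23418*(-1/277) = 49153/23264 + 23418/277 = 558411733/6444128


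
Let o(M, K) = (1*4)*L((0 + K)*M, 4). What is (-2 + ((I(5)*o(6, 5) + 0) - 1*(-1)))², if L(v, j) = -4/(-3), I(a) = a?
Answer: 5929/9 ≈ 658.78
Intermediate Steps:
L(v, j) = 4/3 (L(v, j) = -4*(-⅓) = 4/3)
o(M, K) = 16/3 (o(M, K) = (1*4)*(4/3) = 4*(4/3) = 16/3)
(-2 + ((I(5)*o(6, 5) + 0) - 1*(-1)))² = (-2 + ((5*(16/3) + 0) - 1*(-1)))² = (-2 + ((80/3 + 0) + 1))² = (-2 + (80/3 + 1))² = (-2 + 83/3)² = (77/3)² = 5929/9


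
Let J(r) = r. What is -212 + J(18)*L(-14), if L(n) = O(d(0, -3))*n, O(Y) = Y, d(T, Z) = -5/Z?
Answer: -632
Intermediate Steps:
L(n) = 5*n/3 (L(n) = (-5/(-3))*n = (-5*(-1/3))*n = 5*n/3)
-212 + J(18)*L(-14) = -212 + 18*((5/3)*(-14)) = -212 + 18*(-70/3) = -212 - 420 = -632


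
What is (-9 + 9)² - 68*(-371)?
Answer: 25228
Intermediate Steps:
(-9 + 9)² - 68*(-371) = 0² + 25228 = 0 + 25228 = 25228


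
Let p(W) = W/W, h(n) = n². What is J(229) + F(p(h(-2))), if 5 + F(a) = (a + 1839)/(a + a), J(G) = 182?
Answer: 1097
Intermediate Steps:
p(W) = 1
F(a) = -5 + (1839 + a)/(2*a) (F(a) = -5 + (a + 1839)/(a + a) = -5 + (1839 + a)/((2*a)) = -5 + (1839 + a)*(1/(2*a)) = -5 + (1839 + a)/(2*a))
J(229) + F(p(h(-2))) = 182 + (3/2)*(613 - 3*1)/1 = 182 + (3/2)*1*(613 - 3) = 182 + (3/2)*1*610 = 182 + 915 = 1097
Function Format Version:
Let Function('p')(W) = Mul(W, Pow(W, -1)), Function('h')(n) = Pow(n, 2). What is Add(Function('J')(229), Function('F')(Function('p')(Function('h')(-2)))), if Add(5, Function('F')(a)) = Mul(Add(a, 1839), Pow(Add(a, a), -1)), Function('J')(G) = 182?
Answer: 1097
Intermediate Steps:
Function('p')(W) = 1
Function('F')(a) = Add(-5, Mul(Rational(1, 2), Pow(a, -1), Add(1839, a))) (Function('F')(a) = Add(-5, Mul(Add(a, 1839), Pow(Add(a, a), -1))) = Add(-5, Mul(Add(1839, a), Pow(Mul(2, a), -1))) = Add(-5, Mul(Add(1839, a), Mul(Rational(1, 2), Pow(a, -1)))) = Add(-5, Mul(Rational(1, 2), Pow(a, -1), Add(1839, a))))
Add(Function('J')(229), Function('F')(Function('p')(Function('h')(-2)))) = Add(182, Mul(Rational(3, 2), Pow(1, -1), Add(613, Mul(-3, 1)))) = Add(182, Mul(Rational(3, 2), 1, Add(613, -3))) = Add(182, Mul(Rational(3, 2), 1, 610)) = Add(182, 915) = 1097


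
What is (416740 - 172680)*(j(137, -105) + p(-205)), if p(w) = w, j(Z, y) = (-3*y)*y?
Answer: -8122316800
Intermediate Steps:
j(Z, y) = -3*y**2
(416740 - 172680)*(j(137, -105) + p(-205)) = (416740 - 172680)*(-3*(-105)**2 - 205) = 244060*(-3*11025 - 205) = 244060*(-33075 - 205) = 244060*(-33280) = -8122316800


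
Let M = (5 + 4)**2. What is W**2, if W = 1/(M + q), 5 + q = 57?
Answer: 1/17689 ≈ 5.6532e-5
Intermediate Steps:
q = 52 (q = -5 + 57 = 52)
M = 81 (M = 9**2 = 81)
W = 1/133 (W = 1/(81 + 52) = 1/133 ≈ 0.0075188)
W**2 = (1/133)**2 = 1/17689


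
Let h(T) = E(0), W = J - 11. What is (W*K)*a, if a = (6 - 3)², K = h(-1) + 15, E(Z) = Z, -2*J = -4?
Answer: -1215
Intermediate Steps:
J = 2 (J = -½*(-4) = 2)
W = -9 (W = 2 - 11 = -9)
h(T) = 0
K = 15 (K = 0 + 15 = 15)
a = 9 (a = 3² = 9)
(W*K)*a = -9*15*9 = -135*9 = -1215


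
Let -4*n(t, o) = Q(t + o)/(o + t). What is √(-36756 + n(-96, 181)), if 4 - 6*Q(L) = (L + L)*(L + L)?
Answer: 4*I*√16591235/85 ≈ 191.68*I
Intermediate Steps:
Q(L) = ⅔ - 2*L²/3 (Q(L) = ⅔ - (L + L)*(L + L)/6 = ⅔ - 2*L*2*L/6 = ⅔ - 2*L²/3)
n(t, o) = -(⅔ - 2*(o + t)²/3)/(4*(o + t)) (n(t, o) = -(⅔ - 2*(t + o)²/3)/(4*(o + t)) = -(⅔ - 2*(o + t)²/3)/(4*(o + t)))
√(-36756 + n(-96, 181)) = √(-36756 + (-1 + (181 - 96)²)/(6*(181 - 96))) = √(-36756 + (⅙)*(-1 + 85²)/85) = √(-36756 + (⅙)*(1/85)*(-1 + 7225)) = √(-36756 + (⅙)*(1/85)*7224) = √(-36756 + 1204/85) = √(-3123056/85) = 4*I*√16591235/85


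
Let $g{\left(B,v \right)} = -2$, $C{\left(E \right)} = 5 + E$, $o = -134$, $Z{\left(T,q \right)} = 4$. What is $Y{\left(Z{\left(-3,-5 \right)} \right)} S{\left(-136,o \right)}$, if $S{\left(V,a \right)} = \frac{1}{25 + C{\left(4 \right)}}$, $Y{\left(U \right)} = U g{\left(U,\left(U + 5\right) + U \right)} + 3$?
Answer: $- \frac{5}{34} \approx -0.14706$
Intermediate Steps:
$Y{\left(U \right)} = 3 - 2 U$ ($Y{\left(U \right)} = U \left(-2\right) + 3 = - 2 U + 3 = 3 - 2 U$)
$S{\left(V,a \right)} = \frac{1}{34}$ ($S{\left(V,a \right)} = \frac{1}{25 + \left(5 + 4\right)} = \frac{1}{25 + 9} = \frac{1}{34}$)
$Y{\left(Z{\left(-3,-5 \right)} \right)} S{\left(-136,o \right)} = \left(3 - 8\right) \frac{1}{34} = \left(-5\right) \frac{1}{34} = - \frac{5}{34}$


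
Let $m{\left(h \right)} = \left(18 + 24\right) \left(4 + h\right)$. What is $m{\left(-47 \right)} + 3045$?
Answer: $1239$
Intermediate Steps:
$m{\left(h \right)} = 168 + 42 h$ ($m{\left(h \right)} = 42 \left(4 + h\right) = 168 + 42 h$)
$m{\left(-47 \right)} + 3045 = \left(168 + 42 \left(-47\right)\right) + 3045 = \left(168 - 1974\right) + 3045 = -1806 + 3045 = 1239$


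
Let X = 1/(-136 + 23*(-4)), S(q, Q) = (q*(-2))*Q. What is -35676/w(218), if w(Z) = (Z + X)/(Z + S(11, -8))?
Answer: -3204846432/49703 ≈ -64480.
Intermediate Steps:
S(q, Q) = -2*Q*q (S(q, Q) = (-2*q)*Q = -2*Q*q)
X = -1/228 (X = 1/(-136 - 92) = 1/(-228) = -1/228 ≈ -0.0043860)
w(Z) = (-1/228 + Z)/(176 + Z) (w(Z) = (Z - 1/228)/(Z - 2*(-8)*11) = (-1/228 + Z)/(Z + 176) = (-1/228 + Z)/(176 + Z))
-35676/w(218) = -35676*(176 + 218)/(-1/228 + 218) = -35676/((49703/228)/394) = -35676/((1/394)*(49703/228)) = -35676/49703/89832 = -35676*89832/49703 = -3204846432/49703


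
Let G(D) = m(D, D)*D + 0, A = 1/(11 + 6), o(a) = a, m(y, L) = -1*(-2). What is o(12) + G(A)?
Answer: 206/17 ≈ 12.118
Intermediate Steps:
m(y, L) = 2
A = 1/17 ≈ 0.058824
G(D) = 2*D (G(D) = 2*D + 0 = 2*D)
o(12) + G(A) = 12 + 2*(1/17) = 12 + 2/17 = 206/17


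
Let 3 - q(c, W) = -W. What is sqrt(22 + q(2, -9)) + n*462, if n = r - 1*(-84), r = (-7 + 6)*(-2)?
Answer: 39736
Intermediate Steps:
q(c, W) = 3 + W (q(c, W) = 3 - (-1)*W = 3 + W)
r = 2 (r = -1*(-2) = 2)
n = 86 (n = 2 - 1*(-84) = 2 + 84 = 86)
sqrt(22 + q(2, -9)) + n*462 = sqrt(22 + (3 - 9)) + 86*462 = sqrt(22 - 6) + 39732 = sqrt(16) + 39732 = 4 + 39732 = 39736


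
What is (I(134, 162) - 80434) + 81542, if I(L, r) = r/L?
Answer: 74317/67 ≈ 1109.2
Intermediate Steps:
(I(134, 162) - 80434) + 81542 = (162/134 - 80434) + 81542 = (162*(1/134) - 80434) + 81542 = (81/67 - 80434) + 81542 = -5388997/67 + 81542 = 74317/67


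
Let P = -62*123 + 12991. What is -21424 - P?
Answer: -26789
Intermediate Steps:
P = 5365 (P = -7626 + 12991 = 5365)
-21424 - P = -21424 - 1*5365 = -21424 - 5365 = -26789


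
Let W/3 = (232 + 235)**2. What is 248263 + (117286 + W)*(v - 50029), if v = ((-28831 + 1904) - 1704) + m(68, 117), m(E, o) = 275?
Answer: -60477933642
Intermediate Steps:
W = 654267 (W = 3*(232 + 235)**2 = 3*467**2 = 3*218089 = 654267)
v = -28356 (v = ((-28831 + 1904) - 1704) + 275 = (-26927 - 1704) + 275 = -28631 + 275 = -28356)
248263 + (117286 + W)*(v - 50029) = 248263 + (117286 + 654267)*(-28356 - 50029) = 248263 + 771553*(-78385) = 248263 - 60478181905 = -60477933642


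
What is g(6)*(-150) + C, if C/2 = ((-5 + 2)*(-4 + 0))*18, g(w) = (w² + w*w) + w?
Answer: -11268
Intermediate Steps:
g(w) = w + 2*w² (g(w) = (w² + w²) + w = 2*w² + w = w + 2*w²)
C = 432 (C = 2*(((-5 + 2)*(-4 + 0))*18) = 2*(-3*(-4)*18) = 2*(12*18) = 2*216 = 432)
g(6)*(-150) + C = (6*(1 + 2*6))*(-150) + 432 = (6*(1 + 12))*(-150) + 432 = (6*13)*(-150) + 432 = 78*(-150) + 432 = -11700 + 432 = -11268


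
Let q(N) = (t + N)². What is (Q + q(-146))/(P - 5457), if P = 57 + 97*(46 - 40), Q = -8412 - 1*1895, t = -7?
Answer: -6551/2409 ≈ -2.7194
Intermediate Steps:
Q = -10307 (Q = -8412 - 1895 = -10307)
P = 639 (P = 57 + 97*6 = 57 + 582 = 639)
q(N) = (-7 + N)²
(Q + q(-146))/(P - 5457) = (-10307 + (-7 - 146)²)/(639 - 5457) = (-10307 + (-153)²)/(-4818) = (-10307 + 23409)*(-1/4818) = 13102*(-1/4818) = -6551/2409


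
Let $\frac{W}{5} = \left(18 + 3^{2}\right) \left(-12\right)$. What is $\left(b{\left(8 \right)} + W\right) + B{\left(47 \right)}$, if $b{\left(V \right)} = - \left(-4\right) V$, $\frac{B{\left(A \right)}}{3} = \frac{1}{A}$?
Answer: $- \frac{74633}{47} \approx -1587.9$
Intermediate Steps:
$B{\left(A \right)} = \frac{3}{A}$
$W = -1620$ ($W = 5 \left(18 + 3^{2}\right) \left(-12\right) = 5 \left(18 + 9\right) \left(-12\right) = 5 \cdot 27 \left(-12\right) = 5 \left(-324\right) = -1620$)
$b{\left(V \right)} = 4 V$
$\left(b{\left(8 \right)} + W\right) + B{\left(47 \right)} = \left(4 \cdot 8 - 1620\right) + \frac{3}{47} = \left(32 - 1620\right) + 3 \cdot \frac{1}{47} = -1588 + \frac{3}{47} = - \frac{74633}{47}$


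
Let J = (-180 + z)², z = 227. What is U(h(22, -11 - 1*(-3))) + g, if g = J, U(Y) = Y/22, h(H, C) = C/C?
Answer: 48599/22 ≈ 2209.0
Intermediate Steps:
h(H, C) = 1
J = 2209 (J = (-180 + 227)² = 47² = 2209)
U(Y) = Y/22 (U(Y) = Y*(1/22) = Y/22)
g = 2209
U(h(22, -11 - 1*(-3))) + g = (1/22)*1 + 2209 = 1/22 + 2209 = 48599/22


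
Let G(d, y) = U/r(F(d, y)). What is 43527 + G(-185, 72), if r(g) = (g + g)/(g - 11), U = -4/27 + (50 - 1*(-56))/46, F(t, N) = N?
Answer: 3892440127/89424 ≈ 43528.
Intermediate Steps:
U = 1339/621 (U = -4*1/27 + (50 + 56)*(1/46) = -4/27 + 106*(1/46) = -4/27 + 53/23 = 1339/621 ≈ 2.1562)
r(g) = 2*g/(-11 + g) (r(g) = (2*g)/(-11 + g) = 2*g/(-11 + g))
G(d, y) = 1339*(-11 + y)/(1242*y) (G(d, y) = 1339/(621*((2*y/(-11 + y)))) = 1339*((-11 + y)/(2*y))/621 = 1339*(-11 + y)/(1242*y))
43527 + G(-185, 72) = 43527 + (1339/1242)*(-11 + 72)/72 = 43527 + (1339/1242)*(1/72)*61 = 43527 + 81679/89424 = 3892440127/89424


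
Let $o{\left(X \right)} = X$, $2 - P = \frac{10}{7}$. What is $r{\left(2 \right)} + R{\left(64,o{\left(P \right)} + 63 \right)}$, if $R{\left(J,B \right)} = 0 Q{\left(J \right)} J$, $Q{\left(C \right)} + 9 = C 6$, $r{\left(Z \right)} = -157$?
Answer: $-157$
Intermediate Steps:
$P = \frac{4}{7}$ ($P = 2 - \frac{10}{7} = \frac{4}{7} \approx 0.57143$)
$Q{\left(C \right)} = -9 + 6 C$ ($Q{\left(C \right)} = -9 + C 6 = -9 + 6 C$)
$R{\left(J,B \right)} = 0$ ($R{\left(J,B \right)} = 0 \left(-9 + 6 J\right) J = 0 J = 0$)
$r{\left(2 \right)} + R{\left(64,o{\left(P \right)} + 63 \right)} = -157 + 0 = -157$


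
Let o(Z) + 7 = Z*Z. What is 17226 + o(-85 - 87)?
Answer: 46803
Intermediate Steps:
o(Z) = -7 + Z² (o(Z) = -7 + Z*Z = -7 + Z²)
17226 + o(-85 - 87) = 17226 + (-7 + (-85 - 87)²) = 17226 + (-7 + (-172)²) = 17226 + (-7 + 29584) = 17226 + 29577 = 46803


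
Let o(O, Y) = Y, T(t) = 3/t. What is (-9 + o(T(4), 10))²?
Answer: 1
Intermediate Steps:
(-9 + o(T(4), 10))² = (-9 + 10)² = 1² = 1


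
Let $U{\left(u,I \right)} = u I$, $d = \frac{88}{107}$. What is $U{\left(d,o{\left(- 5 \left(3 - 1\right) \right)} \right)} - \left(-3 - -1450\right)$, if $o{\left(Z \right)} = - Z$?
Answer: $- \frac{153949}{107} \approx -1438.8$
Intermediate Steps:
$d = \frac{88}{107}$ ($d = 88 \cdot \frac{1}{107} = \frac{88}{107} \approx 0.82243$)
$U{\left(u,I \right)} = I u$
$U{\left(d,o{\left(- 5 \left(3 - 1\right) \right)} \right)} - \left(-3 - -1450\right) = - \left(-5\right) \left(3 - 1\right) \frac{88}{107} - \left(-3 - -1450\right) = - \left(-5\right) 2 \cdot \frac{88}{107} - \left(-3 + 1450\right) = \left(-1\right) \left(-10\right) \frac{88}{107} - 1447 = 10 \cdot \frac{88}{107} - 1447 = \frac{880}{107} - 1447 = - \frac{153949}{107}$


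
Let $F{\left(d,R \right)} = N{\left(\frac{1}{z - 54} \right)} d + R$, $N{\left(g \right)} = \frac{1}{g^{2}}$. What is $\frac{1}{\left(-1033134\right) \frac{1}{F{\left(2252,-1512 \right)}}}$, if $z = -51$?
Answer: $- \frac{4137798}{172189} \approx -24.031$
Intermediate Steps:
$N{\left(g \right)} = \frac{1}{g^{2}}$
$F{\left(d,R \right)} = R + 11025 d$ ($F{\left(d,R \right)} = \frac{d}{\frac{1}{\left(-51 - 54\right)^{2}}} + R = \frac{d}{\frac{1}{11025}} + R = 11025 d + R = R + 11025 d$)
$\frac{1}{\left(-1033134\right) \frac{1}{F{\left(2252,-1512 \right)}}} = \frac{1}{\left(-1033134\right) \frac{1}{-1512 + 11025 \cdot 2252}} = \frac{1}{\left(-1033134\right) \frac{1}{-1512 + 24828300}} = \frac{1}{\left(-1033134\right) \frac{1}{24826788}} = \frac{1}{- \frac{172189}{4137798}} = - \frac{4137798}{172189}$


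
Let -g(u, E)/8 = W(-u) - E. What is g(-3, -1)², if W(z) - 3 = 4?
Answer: 4096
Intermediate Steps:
W(z) = 7 (W(z) = 3 + 4 = 7)
g(u, E) = -56 + 8*E (g(u, E) = -8*(7 - E) = -56 + 8*E)
g(-3, -1)² = (-56 + 8*(-1))² = (-56 - 8)² = (-64)² = 4096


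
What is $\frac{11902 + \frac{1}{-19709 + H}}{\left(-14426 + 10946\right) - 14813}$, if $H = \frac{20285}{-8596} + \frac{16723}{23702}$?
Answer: $- \frac{3414085155730342}{5247341624936455} \approx -0.65063$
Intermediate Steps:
$H = - \frac{24074583}{14553028}$ ($H = 20285 \left(- \frac{1}{8596}\right) + 16723 \cdot \frac{1}{23702} = - \frac{20285}{8596} + \frac{2389}{3386} = - \frac{24074583}{14553028} \approx -1.6543$)
$\frac{11902 + \frac{1}{-19709 + H}}{\left(-14426 + 10946\right) - 14813} = \frac{11902 + \frac{1}{-19709 - \frac{24074583}{14553028}}}{\left(-14426 + 10946\right) - 14813} = \frac{11902 + \frac{1}{- \frac{286849703435}{14553028}}}{-3480 - 14813} = \frac{11902 - \frac{14553028}{286849703435}}{-18293} = \frac{3414085155730342}{286849703435} \left(- \frac{1}{18293}\right) = - \frac{3414085155730342}{5247341624936455}$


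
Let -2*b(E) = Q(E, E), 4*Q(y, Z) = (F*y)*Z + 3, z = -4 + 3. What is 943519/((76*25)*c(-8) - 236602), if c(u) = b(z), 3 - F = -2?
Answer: -943519/238502 ≈ -3.9560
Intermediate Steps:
F = 5 (F = 3 - 1*(-2) = 3 + 2 = 5)
z = -1
Q(y, Z) = ¾ + 5*Z*y/4 (Q(y, Z) = ((5*y)*Z + 3)/4 = (5*Z*y + 3)/4 = (3 + 5*Z*y)/4 = ¾ + 5*Z*y/4)
b(E) = -3/8 - 5*E²/8 (b(E) = -(¾ + 5*E*E/4)/2 = -(¾ + 5*E²/4)/2 = -3/8 - 5*E²/8)
c(u) = -1 (c(u) = -3/8 - 5/8*(-1)² = -3/8 - 5/8*1 = -3/8 - 5/8 = -1)
943519/((76*25)*c(-8) - 236602) = 943519/((76*25)*(-1) - 236602) = 943519/(1900*(-1) - 236602) = 943519/(-1900 - 236602) = 943519/(-238502) = 943519*(-1/238502) = -943519/238502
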